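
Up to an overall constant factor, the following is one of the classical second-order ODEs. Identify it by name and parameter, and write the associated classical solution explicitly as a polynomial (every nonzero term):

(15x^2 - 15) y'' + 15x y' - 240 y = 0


All three coefficients share the factor -15; dividing through by -15 gives  (1 - x^2) y'' - x y' + 16 y = 0.
This matches the Chebyshev equation (1 - x^2) y'' - x y' + n^2 y = 0 (note the -x y' term, not -2x y') with n^2 = 16, so n = 4; the polynomial solution is T_4(x).
With y = sum_k a_k x^k, matching x^k gives (k+2)(k+1) a_{k+2} = (k^2 - n^2) a_k = (k - 4)(k + 4) a_k. The right side vanishes at k = 4, so the series with the parity of 4 terminates at degree 4.
Standard normalization: leading coefficient of T_n is 2^(n-1), so a_4 = 2^3 = 8. Work downward with a_k = (k+1)(k+2) a_{k+2} / ((k - 4)(k + 4)):
  a_2 = (3)(4)(8) / ((2 - 4)(2 + 4)) = 96/(-12) = -8
  a_0 = (1)(2)(-8) / ((0 - 4)(0 + 4)) = -16/(-16) = 1
Hence T_4(x) = 8 x^4 - 8 x^2 + 1.

T_4(x); series = 8 x^4 - 8 x^2 + 1


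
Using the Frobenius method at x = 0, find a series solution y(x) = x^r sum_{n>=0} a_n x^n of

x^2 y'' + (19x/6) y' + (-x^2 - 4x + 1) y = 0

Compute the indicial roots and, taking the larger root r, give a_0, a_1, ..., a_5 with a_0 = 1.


Write in Frobenius form y'' + (p(x)/x) y' + (q(x)/x^2) y = 0:
  p(x) = 19/6,  q(x) = -x^2 - 4x + 1.
Indicial equation: r(r-1) + (19/6) r + (1) = 0 -> roots r_1 = -2/3, r_2 = -3/2.
Take r = r_1 = -2/3. Let y(x) = x^r sum_{n>=0} a_n x^n with a_0 = 1.
Substitute y = x^r sum a_n x^n and match x^{r+n}. The recurrence is
  D(n) a_n - 4 a_{n-1} - 1 a_{n-2} = 0,  where D(n) = (r+n)(r+n-1) + (19/6)(r+n) + (1).
  a_n = [4 a_{n-1} + 1 a_{n-2}] / D(n).
Since the indicial polynomial factors as (r - r_1)(r - r_2), D(n) = (r_1 + n - r_1)(r_1 + n - r_2) = n(n + 5/6).
Evaluating step by step (a_0 = 1):
  n = 1: D(1) = 1(1 + 5/6) = 11/6; numerator = 4(1) = 4; a_1 = (4)/(11/6) = 24/11
  n = 2: D(2) = 2(2 + 5/6) = 17/3; numerator = 4(24/11) + 1(1) = 107/11; a_2 = (107/11)/(17/3) = 321/187
  n = 3: D(3) = 3(3 + 5/6) = 23/2; numerator = 4(321/187) + 1(24/11) = 1692/187; a_3 = (1692/187)/(23/2) = 3384/4301
  n = 4: D(4) = 4(4 + 5/6) = 58/3; numerator = 4(3384/4301) + 1(321/187) = 20919/4301; a_4 = (20919/4301)/(58/3) = 62757/249458
  n = 5: D(5) = 5(5 + 5/6) = 175/6; numerator = 4(62757/249458) + 1(3384/4301) = 223650/124729; a_5 = (223650/124729)/(175/6) = 7668/124729

r = -2/3; a_0 = 1; a_1 = 24/11; a_2 = 321/187; a_3 = 3384/4301; a_4 = 62757/249458; a_5 = 7668/124729


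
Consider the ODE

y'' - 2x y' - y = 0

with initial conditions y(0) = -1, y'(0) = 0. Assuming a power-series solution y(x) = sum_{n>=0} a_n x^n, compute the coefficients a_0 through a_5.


Ansatz: y(x) = sum_{n>=0} a_n x^n, so y'(x) = sum_{n>=1} n a_n x^(n-1) and y''(x) = sum_{n>=2} n(n-1) a_n x^(n-2).
Substitute into P(x) y'' + Q(x) y' + R(x) y = 0 with P(x) = 1, Q(x) = -2x, R(x) = -1, and match powers of x.
Initial conditions: a_0 = -1, a_1 = 0.
Setting the coefficient of each power of x to zero and solving order by order (substituting the coefficients already found):
  x^0: 2 a_2 - a_0 = 0  ->  2 a_2 = a_0 = -1  ->  a_2 = -1/2
  x^1: 6 a_3 - 3 a_1 = 0  ->  6 a_3 = 3 a_1 = 0  ->  a_3 = 0
  x^2: 12 a_4 - 5 a_2 = 0  ->  12 a_4 = 5 a_2 = -5/2  ->  a_4 = -5/24
  x^3: 20 a_5 - 7 a_3 = 0  ->  20 a_5 = 7 a_3 = 0  ->  a_5 = 0
Truncated series: y(x) = -1 - (1/2) x^2 - (5/24) x^4 + O(x^6).

a_0 = -1; a_1 = 0; a_2 = -1/2; a_3 = 0; a_4 = -5/24; a_5 = 0


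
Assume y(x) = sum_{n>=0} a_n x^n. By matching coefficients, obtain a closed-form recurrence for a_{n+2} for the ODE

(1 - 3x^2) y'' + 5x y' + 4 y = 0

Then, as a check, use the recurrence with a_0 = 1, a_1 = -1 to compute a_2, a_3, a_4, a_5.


Substitute y = sum_n a_n x^n.
(1 - 3 x^2) y'' contributes (n+2)(n+1) a_{n+2} - 3 n(n-1) a_n at x^n.
5 x y'(x) contributes 5 n a_n at x^n.
4 y(x) contributes 4 a_n at x^n.
Matching x^n: (n+2)(n+1) a_{n+2} + (-3 n(n-1) + 5 n + 4) a_n = 0.
Thus a_{n+2} = (3 n(n-1) - 5 n - 4) / ((n+1)(n+2)) * a_n.

Check with a_0 = 1, a_1 = -1 (apply the recurrence for n = 0, 1, 2, 3): a_0 = 1, a_1 = -1, a_2 = -2, a_3 = 3/2, a_4 = 4/3, a_5 = -3/40.

a_(n+2) = (3 n(n-1) - 5 n - 4) / ((n+1)(n+2)) * a_n; check: a_0 = 1, a_1 = -1, a_2 = -2, a_3 = 3/2, a_4 = 4/3, a_5 = -3/40


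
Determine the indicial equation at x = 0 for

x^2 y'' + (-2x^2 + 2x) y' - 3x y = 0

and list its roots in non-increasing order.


Divide by x^2 to reach normal form y'' + P_1(x) y' + P_2(x) y = 0 with P_1(x) = -2 + 2/x and P_2(x) = -3/x.
x = 0 is a singular point because the y'-coefficient -2 + 2/x has a pole at x = 0 and the y-coefficient -3/x has a pole at x = 0.
It is a regular singular point because x P_1(x) = p(x) = 2 - 2x and x^2 P_2(x) = q(x) = -3x are polynomials, hence analytic at x = 0.
p(0) = 2,  q(0) = 0.
Indicial equation: r(r-1) + p(0) r + q(0) = 0, i.e. r^2 + (p(0) - 1) r + q(0) = 0, i.e. r^2 + 1 r = 0.
Discriminant: (1)^2 - 4(0) = 1, so r = (-1 ± 1)/2.
Solving: r_1 = 0, r_2 = -1.

indicial: r^2 + 1 r = 0; roots r_1 = 0, r_2 = -1


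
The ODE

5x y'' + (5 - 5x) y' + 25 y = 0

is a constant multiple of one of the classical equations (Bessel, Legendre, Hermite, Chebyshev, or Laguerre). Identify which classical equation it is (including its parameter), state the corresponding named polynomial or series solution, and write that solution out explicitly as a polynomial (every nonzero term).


All three coefficients share the factor 5; dividing through by 5 gives  x y'' + (1 - x) y' + 5 y = 0.
This matches the Laguerre equation x y'' + (1 - x) y' + n y = 0 with n = 5; the polynomial solution is L_5(x).
With y = sum_k a_k x^k, matching x^k gives (k+1)k a_{k+1} + (k+1) a_{k+1} - k a_k + n a_k = 0, i.e. (k+1)^2 a_{k+1} = (k - n) a_k = (k - 5) a_k. The right side vanishes at k = 5, so the series terminates at degree 5.
Standard normalization L_n(0) = 1 gives a_0 = 1. Work upward with a_{k+1} = (k - 5) a_k / (k+1)^2:
  a_1 = (0 - 5)(1) / 1^2 = -5/1 = -5
  a_2 = (1 - 5)(-5) / 2^2 = 20/4 = 5
  a_3 = (2 - 5)(5) / 3^2 = -15/9 = -5/3
  a_4 = (3 - 5)(-5/3) / 4^2 = (10/3)/16 = 5/24
  a_5 = (4 - 5)(5/24) / 5^2 = (-5/24)/25 = -1/120
Hence L_5(x) = -x^5/120 + 5 x^4/24 - 5 x^3/3 + 5 x^2 - 5 x + 1.

L_5(x); series = -x^5/120 + 5 x^4/24 - 5 x^3/3 + 5 x^2 - 5 x + 1


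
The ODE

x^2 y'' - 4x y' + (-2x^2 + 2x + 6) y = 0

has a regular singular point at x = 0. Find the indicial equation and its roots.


Divide by x^2 to reach normal form y'' + P_1(x) y' + P_2(x) y = 0 with P_1(x) = -4/x and P_2(x) = -2 + 2/x + 6/x^2.
x = 0 is a singular point because the y'-coefficient -4/x has a pole at x = 0 and the y-coefficient -2 + 2/x + 6/x^2 has a pole at x = 0.
It is a regular singular point because x P_1(x) = p(x) = -4 and x^2 P_2(x) = q(x) = -2x^2 + 2x + 6 are polynomials, hence analytic at x = 0.
p(0) = -4,  q(0) = 6.
Indicial equation: r(r-1) + p(0) r + q(0) = 0, i.e. r^2 + (p(0) - 1) r + q(0) = 0, i.e. r^2 - 5 r + 6 = 0.
Discriminant: (-5)^2 - 4(6) = 1, so r = (5 ± 1)/2.
Solving: r_1 = 3, r_2 = 2.

indicial: r^2 - 5 r + 6 = 0; roots r_1 = 3, r_2 = 2


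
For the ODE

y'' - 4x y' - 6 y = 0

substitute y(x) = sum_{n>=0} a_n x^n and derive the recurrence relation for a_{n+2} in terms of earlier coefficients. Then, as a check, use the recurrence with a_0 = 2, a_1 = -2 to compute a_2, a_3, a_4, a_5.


Substitute y = sum_n a_n x^n.
y''(x) has coefficient (n+2)(n+1) a_{n+2} at x^n;
-4 x y'(x) has coefficient -4 n a_n at x^n (shift);
-6 y(x) has coefficient -6 a_n at x^n.
Matching x^n: (n+2)(n+1) a_{n+2} + (-4n - 6) a_n = 0.
Thus a_{n+2} = (4n + 6) / ((n+1)(n+2)) * a_n.

Check with a_0 = 2, a_1 = -2 (apply the recurrence for n = 0, 1, 2, 3): a_0 = 2, a_1 = -2, a_2 = 6, a_3 = -10/3, a_4 = 7, a_5 = -3.

a_(n+2) = (4n + 6) / ((n+1)(n+2)) * a_n; check: a_0 = 2, a_1 = -2, a_2 = 6, a_3 = -10/3, a_4 = 7, a_5 = -3


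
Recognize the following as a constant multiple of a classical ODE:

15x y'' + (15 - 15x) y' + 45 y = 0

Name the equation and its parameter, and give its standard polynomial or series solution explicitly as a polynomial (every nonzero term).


All three coefficients share the factor 15; dividing through by 15 gives  x y'' + (1 - x) y' + 3 y = 0.
This matches the Laguerre equation x y'' + (1 - x) y' + n y = 0 with n = 3; the polynomial solution is L_3(x).
With y = sum_k a_k x^k, matching x^k gives (k+1)k a_{k+1} + (k+1) a_{k+1} - k a_k + n a_k = 0, i.e. (k+1)^2 a_{k+1} = (k - n) a_k = (k - 3) a_k. The right side vanishes at k = 3, so the series terminates at degree 3.
Standard normalization L_n(0) = 1 gives a_0 = 1. Work upward with a_{k+1} = (k - 3) a_k / (k+1)^2:
  a_1 = (0 - 3)(1) / 1^2 = -3/1 = -3
  a_2 = (1 - 3)(-3) / 2^2 = 6/4 = 3/2
  a_3 = (2 - 3)(3/2) / 3^2 = (-3/2)/9 = -1/6
Hence L_3(x) = -x^3/6 + 3 x^2/2 - 3 x + 1.

L_3(x); series = -x^3/6 + 3 x^2/2 - 3 x + 1


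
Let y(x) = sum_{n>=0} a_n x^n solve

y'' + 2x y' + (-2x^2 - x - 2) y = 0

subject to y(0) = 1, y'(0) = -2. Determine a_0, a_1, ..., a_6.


Ansatz: y(x) = sum_{n>=0} a_n x^n, so y'(x) = sum_{n>=1} n a_n x^(n-1) and y''(x) = sum_{n>=2} n(n-1) a_n x^(n-2).
Substitute into P(x) y'' + Q(x) y' + R(x) y = 0 with P(x) = 1, Q(x) = 2x, R(x) = -2x^2 - x - 2, and match powers of x.
Initial conditions: a_0 = 1, a_1 = -2.
Setting the coefficient of each power of x to zero and solving order by order (substituting the coefficients already found):
  x^0: 2 a_2 - 2 a_0 = 0  ->  2 a_2 = 2 a_0 = 2  ->  a_2 = 1
  x^1: 6 a_3 - a_0 = 0  ->  6 a_3 = a_0 = 1  ->  a_3 = 1/6
  x^2: 12 a_4 + 2 a_2 - a_1 - 2 a_0 = 0  ->  12 a_4 = -2 a_2 + a_1 + 2 a_0 = -2  ->  a_4 = -1/6
  x^3: 20 a_5 + 4 a_3 - a_2 - 2 a_1 = 0  ->  20 a_5 = -4 a_3 + a_2 + 2 a_1 = -11/3  ->  a_5 = -11/60
  x^4: 30 a_6 + 6 a_4 - a_3 - 2 a_2 = 0  ->  30 a_6 = -6 a_4 + a_3 + 2 a_2 = 19/6  ->  a_6 = 19/180
Truncated series: y(x) = 1 - 2 x + x^2 + (1/6) x^3 - (1/6) x^4 - (11/60) x^5 + (19/180) x^6 + O(x^7).

a_0 = 1; a_1 = -2; a_2 = 1; a_3 = 1/6; a_4 = -1/6; a_5 = -11/60; a_6 = 19/180


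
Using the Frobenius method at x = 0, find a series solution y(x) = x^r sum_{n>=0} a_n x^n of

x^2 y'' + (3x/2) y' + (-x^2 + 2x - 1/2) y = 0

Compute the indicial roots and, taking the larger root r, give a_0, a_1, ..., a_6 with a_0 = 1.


Write in Frobenius form y'' + (p(x)/x) y' + (q(x)/x^2) y = 0:
  p(x) = 3/2,  q(x) = -x^2 + 2x - 1/2.
Indicial equation: r(r-1) + (3/2) r + (-1/2) = 0 -> roots r_1 = 1/2, r_2 = -1.
Take r = r_1 = 1/2. Let y(x) = x^r sum_{n>=0} a_n x^n with a_0 = 1.
Substitute y = x^r sum a_n x^n and match x^{r+n}. The recurrence is
  D(n) a_n + 2 a_{n-1} - 1 a_{n-2} = 0,  where D(n) = (r+n)(r+n-1) + (3/2)(r+n) + (-1/2).
  a_n = [-2 a_{n-1} + 1 a_{n-2}] / D(n).
Since the indicial polynomial factors as (r - r_1)(r - r_2), D(n) = (r_1 + n - r_1)(r_1 + n - r_2) = n(n + 3/2).
Evaluating step by step (a_0 = 1):
  n = 1: D(1) = 1(1 + 3/2) = 5/2; numerator = -2(1) = -2; a_1 = (-2)/(5/2) = -4/5
  n = 2: D(2) = 2(2 + 3/2) = 7; numerator = -2(-4/5) + 1(1) = 13/5; a_2 = (13/5)/(7) = 13/35
  n = 3: D(3) = 3(3 + 3/2) = 27/2; numerator = -2(13/35) + 1(-4/5) = -54/35; a_3 = (-54/35)/(27/2) = -4/35
  n = 4: D(4) = 4(4 + 3/2) = 22; numerator = -2(-4/35) + 1(13/35) = 3/5; a_4 = (3/5)/(22) = 3/110
  n = 5: D(5) = 5(5 + 3/2) = 65/2; numerator = -2(3/110) + 1(-4/35) = -13/77; a_5 = (-13/77)/(65/2) = -2/385
  n = 6: D(6) = 6(6 + 3/2) = 45; numerator = -2(-2/385) + 1(3/110) = 29/770; a_6 = (29/770)/(45) = 29/34650

r = 1/2; a_0 = 1; a_1 = -4/5; a_2 = 13/35; a_3 = -4/35; a_4 = 3/110; a_5 = -2/385; a_6 = 29/34650


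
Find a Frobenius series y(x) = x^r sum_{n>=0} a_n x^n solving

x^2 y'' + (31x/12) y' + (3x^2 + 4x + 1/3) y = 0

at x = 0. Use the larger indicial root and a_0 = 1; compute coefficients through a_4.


Write in Frobenius form y'' + (p(x)/x) y' + (q(x)/x^2) y = 0:
  p(x) = 31/12,  q(x) = 3x^2 + 4x + 1/3.
Indicial equation: r(r-1) + (31/12) r + (1/3) = 0 -> roots r_1 = -1/4, r_2 = -4/3.
Take r = r_1 = -1/4. Let y(x) = x^r sum_{n>=0} a_n x^n with a_0 = 1.
Substitute y = x^r sum a_n x^n and match x^{r+n}. The recurrence is
  D(n) a_n + 4 a_{n-1} + 3 a_{n-2} = 0,  where D(n) = (r+n)(r+n-1) + (31/12)(r+n) + (1/3).
  a_n = [-4 a_{n-1} - 3 a_{n-2}] / D(n).
Since the indicial polynomial factors as (r - r_1)(r - r_2), D(n) = (r_1 + n - r_1)(r_1 + n - r_2) = n(n + 13/12).
Evaluating step by step (a_0 = 1):
  n = 1: D(1) = 1(1 + 13/12) = 25/12; numerator = -4(1) = -4; a_1 = (-4)/(25/12) = -48/25
  n = 2: D(2) = 2(2 + 13/12) = 37/6; numerator = -4(-48/25) - 3(1) = 117/25; a_2 = (117/25)/(37/6) = 702/925
  n = 3: D(3) = 3(3 + 13/12) = 49/4; numerator = -4(702/925) - 3(-48/25) = 504/185; a_3 = (504/185)/(49/4) = 288/1295
  n = 4: D(4) = 4(4 + 13/12) = 61/3; numerator = -4(288/1295) - 3(702/925) = -20502/6475; a_4 = (-20502/6475)/(61/3) = -61506/394975

r = -1/4; a_0 = 1; a_1 = -48/25; a_2 = 702/925; a_3 = 288/1295; a_4 = -61506/394975


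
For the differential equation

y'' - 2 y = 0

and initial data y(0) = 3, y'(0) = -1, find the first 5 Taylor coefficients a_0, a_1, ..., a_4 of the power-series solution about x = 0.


Ansatz: y(x) = sum_{n>=0} a_n x^n, so y'(x) = sum_{n>=1} n a_n x^(n-1) and y''(x) = sum_{n>=2} n(n-1) a_n x^(n-2).
Substitute into P(x) y'' + Q(x) y' + R(x) y = 0 with P(x) = 1, Q(x) = 0, R(x) = -2, and match powers of x.
Initial conditions: a_0 = 3, a_1 = -1.
Setting the coefficient of each power of x to zero and solving order by order (substituting the coefficients already found):
  x^0: 2 a_2 - 2 a_0 = 0  ->  2 a_2 = 2 a_0 = 6  ->  a_2 = 3
  x^1: 6 a_3 - 2 a_1 = 0  ->  6 a_3 = 2 a_1 = -2  ->  a_3 = -1/3
  x^2: 12 a_4 - 2 a_2 = 0  ->  12 a_4 = 2 a_2 = 6  ->  a_4 = 1/2
Truncated series: y(x) = 3 - x + 3 x^2 - (1/3) x^3 + (1/2) x^4 + O(x^5).

a_0 = 3; a_1 = -1; a_2 = 3; a_3 = -1/3; a_4 = 1/2


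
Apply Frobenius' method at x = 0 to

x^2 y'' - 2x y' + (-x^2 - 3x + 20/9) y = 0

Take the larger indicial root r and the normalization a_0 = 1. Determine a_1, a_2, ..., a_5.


Write in Frobenius form y'' + (p(x)/x) y' + (q(x)/x^2) y = 0:
  p(x) = -2,  q(x) = -x^2 - 3x + 20/9.
Indicial equation: r(r-1) + (-2) r + (20/9) = 0 -> roots r_1 = 5/3, r_2 = 4/3.
Take r = r_1 = 5/3. Let y(x) = x^r sum_{n>=0} a_n x^n with a_0 = 1.
Substitute y = x^r sum a_n x^n and match x^{r+n}. The recurrence is
  D(n) a_n - 3 a_{n-1} - 1 a_{n-2} = 0,  where D(n) = (r+n)(r+n-1) + (-2)(r+n) + (20/9).
  a_n = [3 a_{n-1} + 1 a_{n-2}] / D(n).
Since the indicial polynomial factors as (r - r_1)(r - r_2), D(n) = (r_1 + n - r_1)(r_1 + n - r_2) = n(n + 1/3).
Evaluating step by step (a_0 = 1):
  n = 1: D(1) = 1(1 + 1/3) = 4/3; numerator = 3(1) = 3; a_1 = (3)/(4/3) = 9/4
  n = 2: D(2) = 2(2 + 1/3) = 14/3; numerator = 3(9/4) + 1(1) = 31/4; a_2 = (31/4)/(14/3) = 93/56
  n = 3: D(3) = 3(3 + 1/3) = 10; numerator = 3(93/56) + 1(9/4) = 405/56; a_3 = (405/56)/(10) = 81/112
  n = 4: D(4) = 4(4 + 1/3) = 52/3; numerator = 3(81/112) + 1(93/56) = 429/112; a_4 = (429/112)/(52/3) = 99/448
  n = 5: D(5) = 5(5 + 1/3) = 80/3; numerator = 3(99/448) + 1(81/112) = 621/448; a_5 = (621/448)/(80/3) = 1863/35840

r = 5/3; a_0 = 1; a_1 = 9/4; a_2 = 93/56; a_3 = 81/112; a_4 = 99/448; a_5 = 1863/35840


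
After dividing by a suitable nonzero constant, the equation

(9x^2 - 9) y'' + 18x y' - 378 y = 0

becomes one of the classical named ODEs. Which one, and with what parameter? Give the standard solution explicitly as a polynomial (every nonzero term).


All three coefficients share the factor -9; dividing through by -9 gives  (1 - x^2) y'' - 2x y' + 42 y = 0.
This matches the Legendre equation (1 - x^2) y'' - 2x y' + n(n+1) y = 0 (note the -2x y' term) with n(n+1) = 42, so n = 6; the polynomial solution is P_6(x).
With y = sum_k a_k x^k, matching x^k gives (k+2)(k+1) a_{k+2} = [k(k+1) - n(n+1)] a_k = (k - 6)(k + 7) a_k. The right side vanishes at k = 6, so the series with the parity of 6 terminates at degree 6.
Standard normalization (P_n(1) = 1): leading coefficient (2n)!/(2^n (n!)^2) = 479001600/(64*518400) = 231/16, so a_6 = 231/16. Work downward with a_k = (k+1)(k+2) a_{k+2} / ((k - 6)(k + 7)):
  a_4 = (5)(6)(231/16) / ((4 - 6)(4 + 7)) = (3465/8)/(-22) = -315/16
  a_2 = (3)(4)(-315/16) / ((2 - 6)(2 + 7)) = (-945/4)/(-36) = 105/16
  a_0 = (1)(2)(105/16) / ((0 - 6)(0 + 7)) = (105/8)/(-42) = -5/16
Hence P_6(x) = 231 x^6/16 - 315 x^4/16 + 105 x^2/16 - 5/16.

P_6(x); series = 231 x^6/16 - 315 x^4/16 + 105 x^2/16 - 5/16


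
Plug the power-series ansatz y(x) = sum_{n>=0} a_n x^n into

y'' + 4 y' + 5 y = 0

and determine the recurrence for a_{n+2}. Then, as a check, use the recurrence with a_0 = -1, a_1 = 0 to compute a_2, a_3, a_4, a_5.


Substitute y = sum_n a_n x^n.
y''(x) has coefficient (n+2)(n+1) a_{n+2} at x^n;
4 y'(x) has coefficient 4 (n+1) a_{n+1} at x^n;
5 y(x) has coefficient 5 a_n at x^n.
Matching x^n: (n+2)(n+1) a_{n+2} + 4 (n+1) a_{n+1} + 5 a_n = 0.
Thus a_{n+2} = [-4 (n+1) a_{n+1} - 5 a_n] / ((n+1)(n+2)).

Check with a_0 = -1, a_1 = 0 (apply the recurrence for n = 0, 1, 2, 3): a_0 = -1, a_1 = 0, a_2 = 5/2, a_3 = -10/3, a_4 = 55/24, a_5 = -1.

a_(n+2) = [-4 (n+1) a_(n+1) - 5 a_n] / ((n+1)(n+2)); check: a_0 = -1, a_1 = 0, a_2 = 5/2, a_3 = -10/3, a_4 = 55/24, a_5 = -1


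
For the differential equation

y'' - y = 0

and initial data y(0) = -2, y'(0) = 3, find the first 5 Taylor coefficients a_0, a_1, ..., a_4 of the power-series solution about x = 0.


Ansatz: y(x) = sum_{n>=0} a_n x^n, so y'(x) = sum_{n>=1} n a_n x^(n-1) and y''(x) = sum_{n>=2} n(n-1) a_n x^(n-2).
Substitute into P(x) y'' + Q(x) y' + R(x) y = 0 with P(x) = 1, Q(x) = 0, R(x) = -1, and match powers of x.
Initial conditions: a_0 = -2, a_1 = 3.
Setting the coefficient of each power of x to zero and solving order by order (substituting the coefficients already found):
  x^0: 2 a_2 - a_0 = 0  ->  2 a_2 = a_0 = -2  ->  a_2 = -1
  x^1: 6 a_3 - a_1 = 0  ->  6 a_3 = a_1 = 3  ->  a_3 = 1/2
  x^2: 12 a_4 - a_2 = 0  ->  12 a_4 = a_2 = -1  ->  a_4 = -1/12
Truncated series: y(x) = -2 + 3 x - x^2 + (1/2) x^3 - (1/12) x^4 + O(x^5).

a_0 = -2; a_1 = 3; a_2 = -1; a_3 = 1/2; a_4 = -1/12


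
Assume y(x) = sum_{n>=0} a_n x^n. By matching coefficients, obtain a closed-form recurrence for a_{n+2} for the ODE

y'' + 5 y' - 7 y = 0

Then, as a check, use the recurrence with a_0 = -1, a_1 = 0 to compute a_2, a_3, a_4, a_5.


Substitute y = sum_n a_n x^n.
y''(x) has coefficient (n+2)(n+1) a_{n+2} at x^n;
5 y'(x) has coefficient 5 (n+1) a_{n+1} at x^n;
-7 y(x) has coefficient -7 a_n at x^n.
Matching x^n: (n+2)(n+1) a_{n+2} + 5 (n+1) a_{n+1} - 7 a_n = 0.
Thus a_{n+2} = [-5 (n+1) a_{n+1} + 7 a_n] / ((n+1)(n+2)).

Check with a_0 = -1, a_1 = 0 (apply the recurrence for n = 0, 1, 2, 3): a_0 = -1, a_1 = 0, a_2 = -7/2, a_3 = 35/6, a_4 = -28/3, a_5 = 91/8.

a_(n+2) = [-5 (n+1) a_(n+1) + 7 a_n] / ((n+1)(n+2)); check: a_0 = -1, a_1 = 0, a_2 = -7/2, a_3 = 35/6, a_4 = -28/3, a_5 = 91/8


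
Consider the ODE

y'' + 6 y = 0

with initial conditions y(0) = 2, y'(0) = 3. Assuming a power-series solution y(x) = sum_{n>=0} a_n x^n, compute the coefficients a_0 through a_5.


Ansatz: y(x) = sum_{n>=0} a_n x^n, so y'(x) = sum_{n>=1} n a_n x^(n-1) and y''(x) = sum_{n>=2} n(n-1) a_n x^(n-2).
Substitute into P(x) y'' + Q(x) y' + R(x) y = 0 with P(x) = 1, Q(x) = 0, R(x) = 6, and match powers of x.
Initial conditions: a_0 = 2, a_1 = 3.
Setting the coefficient of each power of x to zero and solving order by order (substituting the coefficients already found):
  x^0: 2 a_2 + 6 a_0 = 0  ->  2 a_2 = -6 a_0 = -12  ->  a_2 = -6
  x^1: 6 a_3 + 6 a_1 = 0  ->  6 a_3 = -6 a_1 = -18  ->  a_3 = -3
  x^2: 12 a_4 + 6 a_2 = 0  ->  12 a_4 = -6 a_2 = 36  ->  a_4 = 3
  x^3: 20 a_5 + 6 a_3 = 0  ->  20 a_5 = -6 a_3 = 18  ->  a_5 = 9/10
Truncated series: y(x) = 2 + 3 x - 6 x^2 - 3 x^3 + 3 x^4 + (9/10) x^5 + O(x^6).

a_0 = 2; a_1 = 3; a_2 = -6; a_3 = -3; a_4 = 3; a_5 = 9/10


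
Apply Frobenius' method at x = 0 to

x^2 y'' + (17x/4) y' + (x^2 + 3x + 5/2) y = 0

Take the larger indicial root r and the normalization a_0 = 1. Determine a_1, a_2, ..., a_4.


Write in Frobenius form y'' + (p(x)/x) y' + (q(x)/x^2) y = 0:
  p(x) = 17/4,  q(x) = x^2 + 3x + 5/2.
Indicial equation: r(r-1) + (17/4) r + (5/2) = 0 -> roots r_1 = -5/4, r_2 = -2.
Take r = r_1 = -5/4. Let y(x) = x^r sum_{n>=0} a_n x^n with a_0 = 1.
Substitute y = x^r sum a_n x^n and match x^{r+n}. The recurrence is
  D(n) a_n + 3 a_{n-1} + 1 a_{n-2} = 0,  where D(n) = (r+n)(r+n-1) + (17/4)(r+n) + (5/2).
  a_n = [-3 a_{n-1} - 1 a_{n-2}] / D(n).
Since the indicial polynomial factors as (r - r_1)(r - r_2), D(n) = (r_1 + n - r_1)(r_1 + n - r_2) = n(n + 3/4).
Evaluating step by step (a_0 = 1):
  n = 1: D(1) = 1(1 + 3/4) = 7/4; numerator = -3(1) = -3; a_1 = (-3)/(7/4) = -12/7
  n = 2: D(2) = 2(2 + 3/4) = 11/2; numerator = -3(-12/7) - 1(1) = 29/7; a_2 = (29/7)/(11/2) = 58/77
  n = 3: D(3) = 3(3 + 3/4) = 45/4; numerator = -3(58/77) - 1(-12/7) = -6/11; a_3 = (-6/11)/(45/4) = -8/165
  n = 4: D(4) = 4(4 + 3/4) = 19; numerator = -3(-8/165) - 1(58/77) = -234/385; a_4 = (-234/385)/(19) = -234/7315

r = -5/4; a_0 = 1; a_1 = -12/7; a_2 = 58/77; a_3 = -8/165; a_4 = -234/7315


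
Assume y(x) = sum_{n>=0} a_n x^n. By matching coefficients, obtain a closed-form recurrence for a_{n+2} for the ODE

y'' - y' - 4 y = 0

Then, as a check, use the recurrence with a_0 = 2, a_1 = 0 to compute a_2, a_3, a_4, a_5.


Substitute y = sum_n a_n x^n.
y''(x) has coefficient (n+2)(n+1) a_{n+2} at x^n;
-y'(x) has coefficient -(n+1) a_{n+1} at x^n;
-4 y(x) has coefficient -4 a_n at x^n.
Matching x^n: (n+2)(n+1) a_{n+2} - (n+1) a_{n+1} - 4 a_n = 0.
Thus a_{n+2} = [(n+1) a_{n+1} + 4 a_n] / ((n+1)(n+2)).

Check with a_0 = 2, a_1 = 0 (apply the recurrence for n = 0, 1, 2, 3): a_0 = 2, a_1 = 0, a_2 = 4, a_3 = 4/3, a_4 = 5/3, a_5 = 3/5.

a_(n+2) = [(n+1) a_(n+1) + 4 a_n] / ((n+1)(n+2)); check: a_0 = 2, a_1 = 0, a_2 = 4, a_3 = 4/3, a_4 = 5/3, a_5 = 3/5


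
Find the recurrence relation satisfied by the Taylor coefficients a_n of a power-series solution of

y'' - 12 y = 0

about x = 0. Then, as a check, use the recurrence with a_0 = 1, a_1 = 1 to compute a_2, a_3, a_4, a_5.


Substitute y = sum_n a_n x^n into y'' + (const) y = 0.
y''(x) = sum_{n>=0} (n+2)(n+1) a_{n+2} x^n.
The ODE becomes sum_n [(n+2)(n+1) a_{n+2} - 12 a_n] x^n = 0.
Setting each coefficient to zero gives the recurrence:
  (n+2)(n+1) a_{n+2} - 12 a_n = 0,
  a_{n+2} = 12 / ((n+1)(n+2)) a_n.

Check with a_0 = 1, a_1 = 1 (apply the recurrence for n = 0, 1, 2, 3): a_0 = 1, a_1 = 1, a_2 = 6, a_3 = 2, a_4 = 6, a_5 = 6/5.

a_{n+2} = 12/((n+1)(n+2)) * a_n; check: a_0 = 1, a_1 = 1, a_2 = 6, a_3 = 2, a_4 = 6, a_5 = 6/5


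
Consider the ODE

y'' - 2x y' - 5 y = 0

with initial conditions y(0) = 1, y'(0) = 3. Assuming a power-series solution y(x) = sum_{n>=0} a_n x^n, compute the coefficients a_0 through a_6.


Ansatz: y(x) = sum_{n>=0} a_n x^n, so y'(x) = sum_{n>=1} n a_n x^(n-1) and y''(x) = sum_{n>=2} n(n-1) a_n x^(n-2).
Substitute into P(x) y'' + Q(x) y' + R(x) y = 0 with P(x) = 1, Q(x) = -2x, R(x) = -5, and match powers of x.
Initial conditions: a_0 = 1, a_1 = 3.
Setting the coefficient of each power of x to zero and solving order by order (substituting the coefficients already found):
  x^0: 2 a_2 - 5 a_0 = 0  ->  2 a_2 = 5 a_0 = 5  ->  a_2 = 5/2
  x^1: 6 a_3 - 7 a_1 = 0  ->  6 a_3 = 7 a_1 = 21  ->  a_3 = 7/2
  x^2: 12 a_4 - 9 a_2 = 0  ->  12 a_4 = 9 a_2 = 45/2  ->  a_4 = 15/8
  x^3: 20 a_5 - 11 a_3 = 0  ->  20 a_5 = 11 a_3 = 77/2  ->  a_5 = 77/40
  x^4: 30 a_6 - 13 a_4 = 0  ->  30 a_6 = 13 a_4 = 195/8  ->  a_6 = 13/16
Truncated series: y(x) = 1 + 3 x + (5/2) x^2 + (7/2) x^3 + (15/8) x^4 + (77/40) x^5 + (13/16) x^6 + O(x^7).

a_0 = 1; a_1 = 3; a_2 = 5/2; a_3 = 7/2; a_4 = 15/8; a_5 = 77/40; a_6 = 13/16


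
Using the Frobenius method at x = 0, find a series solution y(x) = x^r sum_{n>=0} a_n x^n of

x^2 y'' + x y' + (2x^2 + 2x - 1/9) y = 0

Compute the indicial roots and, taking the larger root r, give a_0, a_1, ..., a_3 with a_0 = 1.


Write in Frobenius form y'' + (p(x)/x) y' + (q(x)/x^2) y = 0:
  p(x) = 1,  q(x) = 2x^2 + 2x - 1/9.
Indicial equation: r(r-1) + (1) r + (-1/9) = 0 -> roots r_1 = 1/3, r_2 = -1/3.
Take r = r_1 = 1/3. Let y(x) = x^r sum_{n>=0} a_n x^n with a_0 = 1.
Substitute y = x^r sum a_n x^n and match x^{r+n}. The recurrence is
  D(n) a_n + 2 a_{n-1} + 2 a_{n-2} = 0,  where D(n) = (r+n)(r+n-1) + (1)(r+n) + (-1/9).
  a_n = [-2 a_{n-1} - 2 a_{n-2}] / D(n).
Since the indicial polynomial factors as (r - r_1)(r - r_2), D(n) = (r_1 + n - r_1)(r_1 + n - r_2) = n(n + 2/3).
Evaluating step by step (a_0 = 1):
  n = 1: D(1) = 1(1 + 2/3) = 5/3; numerator = -2(1) = -2; a_1 = (-2)/(5/3) = -6/5
  n = 2: D(2) = 2(2 + 2/3) = 16/3; numerator = -2(-6/5) - 2(1) = 2/5; a_2 = (2/5)/(16/3) = 3/40
  n = 3: D(3) = 3(3 + 2/3) = 11; numerator = -2(3/40) - 2(-6/5) = 9/4; a_3 = (9/4)/(11) = 9/44

r = 1/3; a_0 = 1; a_1 = -6/5; a_2 = 3/40; a_3 = 9/44


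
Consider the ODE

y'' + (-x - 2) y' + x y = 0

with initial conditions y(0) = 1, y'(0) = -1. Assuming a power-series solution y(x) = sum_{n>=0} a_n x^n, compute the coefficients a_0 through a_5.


Ansatz: y(x) = sum_{n>=0} a_n x^n, so y'(x) = sum_{n>=1} n a_n x^(n-1) and y''(x) = sum_{n>=2} n(n-1) a_n x^(n-2).
Substitute into P(x) y'' + Q(x) y' + R(x) y = 0 with P(x) = 1, Q(x) = -x - 2, R(x) = x, and match powers of x.
Initial conditions: a_0 = 1, a_1 = -1.
Setting the coefficient of each power of x to zero and solving order by order (substituting the coefficients already found):
  x^0: 2 a_2 - 2 a_1 = 0  ->  2 a_2 = 2 a_1 = -2  ->  a_2 = -1
  x^1: 6 a_3 - 4 a_2 - a_1 + a_0 = 0  ->  6 a_3 = 4 a_2 + a_1 - a_0 = -6  ->  a_3 = -1
  x^2: 12 a_4 - 6 a_3 - 2 a_2 + a_1 = 0  ->  12 a_4 = 6 a_3 + 2 a_2 - a_1 = -7  ->  a_4 = -7/12
  x^3: 20 a_5 - 8 a_4 - 3 a_3 + a_2 = 0  ->  20 a_5 = 8 a_4 + 3 a_3 - a_2 = -20/3  ->  a_5 = -1/3
Truncated series: y(x) = 1 - x - x^2 - x^3 - (7/12) x^4 - (1/3) x^5 + O(x^6).

a_0 = 1; a_1 = -1; a_2 = -1; a_3 = -1; a_4 = -7/12; a_5 = -1/3


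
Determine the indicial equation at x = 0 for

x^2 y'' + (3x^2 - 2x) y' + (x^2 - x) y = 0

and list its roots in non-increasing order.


Divide by x^2 to reach normal form y'' + P_1(x) y' + P_2(x) y = 0 with P_1(x) = 3 - 2/x and P_2(x) = 1 - 1/x.
x = 0 is a singular point because the y'-coefficient 3 - 2/x has a pole at x = 0 and the y-coefficient 1 - 1/x has a pole at x = 0.
It is a regular singular point because x P_1(x) = p(x) = 3x - 2 and x^2 P_2(x) = q(x) = x^2 - x are polynomials, hence analytic at x = 0.
p(0) = -2,  q(0) = 0.
Indicial equation: r(r-1) + p(0) r + q(0) = 0, i.e. r^2 + (p(0) - 1) r + q(0) = 0, i.e. r^2 - 3 r = 0.
Discriminant: (-3)^2 - 4(0) = 9, so r = (3 ± 3)/2.
Solving: r_1 = 3, r_2 = 0.

indicial: r^2 - 3 r = 0; roots r_1 = 3, r_2 = 0


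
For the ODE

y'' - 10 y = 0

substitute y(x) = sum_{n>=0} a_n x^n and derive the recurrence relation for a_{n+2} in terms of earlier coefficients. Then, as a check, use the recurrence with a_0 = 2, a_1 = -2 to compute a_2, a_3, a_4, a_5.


Substitute y = sum_n a_n x^n into y'' + (const) y = 0.
y''(x) = sum_{n>=0} (n+2)(n+1) a_{n+2} x^n.
The ODE becomes sum_n [(n+2)(n+1) a_{n+2} - 10 a_n] x^n = 0.
Setting each coefficient to zero gives the recurrence:
  (n+2)(n+1) a_{n+2} - 10 a_n = 0,
  a_{n+2} = 10 / ((n+1)(n+2)) a_n.

Check with a_0 = 2, a_1 = -2 (apply the recurrence for n = 0, 1, 2, 3): a_0 = 2, a_1 = -2, a_2 = 10, a_3 = -10/3, a_4 = 25/3, a_5 = -5/3.

a_{n+2} = 10/((n+1)(n+2)) * a_n; check: a_0 = 2, a_1 = -2, a_2 = 10, a_3 = -10/3, a_4 = 25/3, a_5 = -5/3


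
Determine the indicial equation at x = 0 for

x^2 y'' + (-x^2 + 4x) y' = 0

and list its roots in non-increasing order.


Divide by x^2 to reach normal form y'' + P_1(x) y' + P_2(x) y = 0 with P_1(x) = -1 + 4/x and P_2(x) = 0.
x = 0 is a singular point because the y'-coefficient -1 + 4/x has a pole at x = 0.
It is a regular singular point because x P_1(x) = p(x) = 4 - x and x^2 P_2(x) = q(x) = 0 are polynomials, hence analytic at x = 0.
p(0) = 4,  q(0) = 0.
Indicial equation: r(r-1) + p(0) r + q(0) = 0, i.e. r^2 + (p(0) - 1) r + q(0) = 0, i.e. r^2 + 3 r = 0.
Discriminant: (3)^2 - 4(0) = 9, so r = (-3 ± 3)/2.
Solving: r_1 = 0, r_2 = -3.

indicial: r^2 + 3 r = 0; roots r_1 = 0, r_2 = -3


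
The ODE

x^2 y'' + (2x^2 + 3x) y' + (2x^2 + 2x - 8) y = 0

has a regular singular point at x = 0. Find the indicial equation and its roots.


Divide by x^2 to reach normal form y'' + P_1(x) y' + P_2(x) y = 0 with P_1(x) = 2 + 3/x and P_2(x) = 2 + 2/x - 8/x^2.
x = 0 is a singular point because the y'-coefficient 2 + 3/x has a pole at x = 0 and the y-coefficient 2 + 2/x - 8/x^2 has a pole at x = 0.
It is a regular singular point because x P_1(x) = p(x) = 2x + 3 and x^2 P_2(x) = q(x) = 2x^2 + 2x - 8 are polynomials, hence analytic at x = 0.
p(0) = 3,  q(0) = -8.
Indicial equation: r(r-1) + p(0) r + q(0) = 0, i.e. r^2 + (p(0) - 1) r + q(0) = 0, i.e. r^2 + 2 r - 8 = 0.
Discriminant: (2)^2 - 4(-8) = 36, so r = (-2 ± 6)/2.
Solving: r_1 = 2, r_2 = -4.

indicial: r^2 + 2 r - 8 = 0; roots r_1 = 2, r_2 = -4


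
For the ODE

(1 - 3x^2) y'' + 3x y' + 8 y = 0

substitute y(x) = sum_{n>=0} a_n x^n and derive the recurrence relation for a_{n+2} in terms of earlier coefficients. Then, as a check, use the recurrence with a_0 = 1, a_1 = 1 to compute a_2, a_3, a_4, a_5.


Substitute y = sum_n a_n x^n.
(1 - 3 x^2) y'' contributes (n+2)(n+1) a_{n+2} - 3 n(n-1) a_n at x^n.
3 x y'(x) contributes 3 n a_n at x^n.
8 y(x) contributes 8 a_n at x^n.
Matching x^n: (n+2)(n+1) a_{n+2} + (-3 n(n-1) + 3 n + 8) a_n = 0.
Thus a_{n+2} = (3 n(n-1) - 3 n - 8) / ((n+1)(n+2)) * a_n.

Check with a_0 = 1, a_1 = 1 (apply the recurrence for n = 0, 1, 2, 3): a_0 = 1, a_1 = 1, a_2 = -4, a_3 = -11/6, a_4 = 8/3, a_5 = -11/120.

a_(n+2) = (3 n(n-1) - 3 n - 8) / ((n+1)(n+2)) * a_n; check: a_0 = 1, a_1 = 1, a_2 = -4, a_3 = -11/6, a_4 = 8/3, a_5 = -11/120


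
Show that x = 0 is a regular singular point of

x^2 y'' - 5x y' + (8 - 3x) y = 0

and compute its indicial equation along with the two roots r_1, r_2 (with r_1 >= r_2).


Divide by x^2 to reach normal form y'' + P_1(x) y' + P_2(x) y = 0 with P_1(x) = -5/x and P_2(x) = -3/x + 8/x^2.
x = 0 is a singular point because the y'-coefficient -5/x has a pole at x = 0 and the y-coefficient -3/x + 8/x^2 has a pole at x = 0.
It is a regular singular point because x P_1(x) = p(x) = -5 and x^2 P_2(x) = q(x) = 8 - 3x are polynomials, hence analytic at x = 0.
p(0) = -5,  q(0) = 8.
Indicial equation: r(r-1) + p(0) r + q(0) = 0, i.e. r^2 + (p(0) - 1) r + q(0) = 0, i.e. r^2 - 6 r + 8 = 0.
Discriminant: (-6)^2 - 4(8) = 4, so r = (6 ± 2)/2.
Solving: r_1 = 4, r_2 = 2.

indicial: r^2 - 6 r + 8 = 0; roots r_1 = 4, r_2 = 2


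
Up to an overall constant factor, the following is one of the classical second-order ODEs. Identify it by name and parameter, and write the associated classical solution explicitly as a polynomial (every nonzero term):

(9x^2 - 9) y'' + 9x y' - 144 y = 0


All three coefficients share the factor -9; dividing through by -9 gives  (1 - x^2) y'' - x y' + 16 y = 0.
This matches the Chebyshev equation (1 - x^2) y'' - x y' + n^2 y = 0 (note the -x y' term, not -2x y') with n^2 = 16, so n = 4; the polynomial solution is T_4(x).
With y = sum_k a_k x^k, matching x^k gives (k+2)(k+1) a_{k+2} = (k^2 - n^2) a_k = (k - 4)(k + 4) a_k. The right side vanishes at k = 4, so the series with the parity of 4 terminates at degree 4.
Standard normalization: leading coefficient of T_n is 2^(n-1), so a_4 = 2^3 = 8. Work downward with a_k = (k+1)(k+2) a_{k+2} / ((k - 4)(k + 4)):
  a_2 = (3)(4)(8) / ((2 - 4)(2 + 4)) = 96/(-12) = -8
  a_0 = (1)(2)(-8) / ((0 - 4)(0 + 4)) = -16/(-16) = 1
Hence T_4(x) = 8 x^4 - 8 x^2 + 1.

T_4(x); series = 8 x^4 - 8 x^2 + 1


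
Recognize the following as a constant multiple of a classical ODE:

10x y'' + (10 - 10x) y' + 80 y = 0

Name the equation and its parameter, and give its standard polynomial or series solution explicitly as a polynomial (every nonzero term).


All three coefficients share the factor 10; dividing through by 10 gives  x y'' + (1 - x) y' + 8 y = 0.
This matches the Laguerre equation x y'' + (1 - x) y' + n y = 0 with n = 8; the polynomial solution is L_8(x).
With y = sum_k a_k x^k, matching x^k gives (k+1)k a_{k+1} + (k+1) a_{k+1} - k a_k + n a_k = 0, i.e. (k+1)^2 a_{k+1} = (k - n) a_k = (k - 8) a_k. The right side vanishes at k = 8, so the series terminates at degree 8.
Standard normalization L_n(0) = 1 gives a_0 = 1. Work upward with a_{k+1} = (k - 8) a_k / (k+1)^2:
  a_1 = (0 - 8)(1) / 1^2 = -8/1 = -8
  a_2 = (1 - 8)(-8) / 2^2 = 56/4 = 14
  a_3 = (2 - 8)(14) / 3^2 = -84/9 = -28/3
  a_4 = (3 - 8)(-28/3) / 4^2 = (140/3)/16 = 35/12
  a_5 = (4 - 8)(35/12) / 5^2 = (-35/3)/25 = -7/15
  a_6 = (5 - 8)(-7/15) / 6^2 = (7/5)/36 = 7/180
  a_7 = (6 - 8)(7/180) / 7^2 = (-7/90)/49 = -1/630
  a_8 = (7 - 8)(-1/630) / 8^2 = (1/630)/64 = 1/40320
Hence L_8(x) = x^8/40320 - x^7/630 + 7 x^6/180 - 7 x^5/15 + 35 x^4/12 - 28 x^3/3 + 14 x^2 - 8 x + 1.

L_8(x); series = x^8/40320 - x^7/630 + 7 x^6/180 - 7 x^5/15 + 35 x^4/12 - 28 x^3/3 + 14 x^2 - 8 x + 1


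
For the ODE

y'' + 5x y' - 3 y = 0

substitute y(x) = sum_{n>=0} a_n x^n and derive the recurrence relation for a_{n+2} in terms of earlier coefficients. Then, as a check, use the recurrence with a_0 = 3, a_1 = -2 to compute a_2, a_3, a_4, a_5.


Substitute y = sum_n a_n x^n.
y''(x) has coefficient (n+2)(n+1) a_{n+2} at x^n;
5 x y'(x) has coefficient 5 n a_n at x^n (shift);
-3 y(x) has coefficient -3 a_n at x^n.
Matching x^n: (n+2)(n+1) a_{n+2} + (5n - 3) a_n = 0.
Thus a_{n+2} = (-5n + 3) / ((n+1)(n+2)) * a_n.

Check with a_0 = 3, a_1 = -2 (apply the recurrence for n = 0, 1, 2, 3): a_0 = 3, a_1 = -2, a_2 = 9/2, a_3 = 2/3, a_4 = -21/8, a_5 = -2/5.

a_(n+2) = (-5n + 3) / ((n+1)(n+2)) * a_n; check: a_0 = 3, a_1 = -2, a_2 = 9/2, a_3 = 2/3, a_4 = -21/8, a_5 = -2/5


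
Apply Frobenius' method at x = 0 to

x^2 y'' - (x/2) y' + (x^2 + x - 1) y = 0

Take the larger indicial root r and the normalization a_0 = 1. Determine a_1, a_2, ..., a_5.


Write in Frobenius form y'' + (p(x)/x) y' + (q(x)/x^2) y = 0:
  p(x) = -1/2,  q(x) = x^2 + x - 1.
Indicial equation: r(r-1) + (-1/2) r + (-1) = 0 -> roots r_1 = 2, r_2 = -1/2.
Take r = r_1 = 2. Let y(x) = x^r sum_{n>=0} a_n x^n with a_0 = 1.
Substitute y = x^r sum a_n x^n and match x^{r+n}. The recurrence is
  D(n) a_n + 1 a_{n-1} + 1 a_{n-2} = 0,  where D(n) = (r+n)(r+n-1) + (-1/2)(r+n) + (-1).
  a_n = [-1 a_{n-1} - 1 a_{n-2}] / D(n).
Since the indicial polynomial factors as (r - r_1)(r - r_2), D(n) = (r_1 + n - r_1)(r_1 + n - r_2) = n(n + 5/2).
Evaluating step by step (a_0 = 1):
  n = 1: D(1) = 1(1 + 5/2) = 7/2; numerator = -1(1) = -1; a_1 = (-1)/(7/2) = -2/7
  n = 2: D(2) = 2(2 + 5/2) = 9; numerator = -1(-2/7) - 1(1) = -5/7; a_2 = (-5/7)/(9) = -5/63
  n = 3: D(3) = 3(3 + 5/2) = 33/2; numerator = -1(-5/63) - 1(-2/7) = 23/63; a_3 = (23/63)/(33/2) = 46/2079
  n = 4: D(4) = 4(4 + 5/2) = 26; numerator = -1(46/2079) - 1(-5/63) = 17/297; a_4 = (17/297)/(26) = 17/7722
  n = 5: D(5) = 5(5 + 5/2) = 75/2; numerator = -1(17/7722) - 1(46/2079) = -1315/54054; a_5 = (-1315/54054)/(75/2) = -263/405405

r = 2; a_0 = 1; a_1 = -2/7; a_2 = -5/63; a_3 = 46/2079; a_4 = 17/7722; a_5 = -263/405405


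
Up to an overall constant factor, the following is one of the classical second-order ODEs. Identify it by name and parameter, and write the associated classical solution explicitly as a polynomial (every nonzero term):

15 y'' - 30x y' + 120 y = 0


All three coefficients share the factor 15; dividing through by 15 gives  y'' - 2x y' + 8 y = 0.
This matches the Hermite equation y'' - 2x y' + 2n y = 0 with 2n = 8, so n = 4; the polynomial solution is H_4(x).
With y = sum_k a_k x^k, matching x^k gives (k+2)(k+1) a_{k+2} = 2(k - n) a_k = 2(k - 4) a_k. The right side vanishes at k = 4, so the series with the parity of 4 terminates at degree 4.
Standard normalization: leading coefficient of H_n is 2^n, so a_4 = 2^4 = 16. Work downward with a_k = (k+1)(k+2) a_{k+2} / (2(k - n)):
  a_2 = (3)(4)(16) / (2(2 - 4)) = 192/(-4) = -48
  a_0 = (1)(2)(-48) / (2(0 - 4)) = -96/(-8) = 12
Hence H_4(x) = 16 x^4 - 48 x^2 + 12.

H_4(x); series = 16 x^4 - 48 x^2 + 12


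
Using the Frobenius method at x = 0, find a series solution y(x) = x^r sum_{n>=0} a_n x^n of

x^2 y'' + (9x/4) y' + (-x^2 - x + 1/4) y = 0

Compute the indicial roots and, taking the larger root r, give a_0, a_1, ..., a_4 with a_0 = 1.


Write in Frobenius form y'' + (p(x)/x) y' + (q(x)/x^2) y = 0:
  p(x) = 9/4,  q(x) = -x^2 - x + 1/4.
Indicial equation: r(r-1) + (9/4) r + (1/4) = 0 -> roots r_1 = -1/4, r_2 = -1.
Take r = r_1 = -1/4. Let y(x) = x^r sum_{n>=0} a_n x^n with a_0 = 1.
Substitute y = x^r sum a_n x^n and match x^{r+n}. The recurrence is
  D(n) a_n - 1 a_{n-1} - 1 a_{n-2} = 0,  where D(n) = (r+n)(r+n-1) + (9/4)(r+n) + (1/4).
  a_n = [1 a_{n-1} + 1 a_{n-2}] / D(n).
Since the indicial polynomial factors as (r - r_1)(r - r_2), D(n) = (r_1 + n - r_1)(r_1 + n - r_2) = n(n + 3/4).
Evaluating step by step (a_0 = 1):
  n = 1: D(1) = 1(1 + 3/4) = 7/4; numerator = 1(1) = 1; a_1 = (1)/(7/4) = 4/7
  n = 2: D(2) = 2(2 + 3/4) = 11/2; numerator = 1(4/7) + 1(1) = 11/7; a_2 = (11/7)/(11/2) = 2/7
  n = 3: D(3) = 3(3 + 3/4) = 45/4; numerator = 1(2/7) + 1(4/7) = 6/7; a_3 = (6/7)/(45/4) = 8/105
  n = 4: D(4) = 4(4 + 3/4) = 19; numerator = 1(8/105) + 1(2/7) = 38/105; a_4 = (38/105)/(19) = 2/105

r = -1/4; a_0 = 1; a_1 = 4/7; a_2 = 2/7; a_3 = 8/105; a_4 = 2/105


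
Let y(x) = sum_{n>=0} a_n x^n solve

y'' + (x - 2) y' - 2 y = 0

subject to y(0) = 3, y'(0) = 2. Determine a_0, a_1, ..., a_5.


Ansatz: y(x) = sum_{n>=0} a_n x^n, so y'(x) = sum_{n>=1} n a_n x^(n-1) and y''(x) = sum_{n>=2} n(n-1) a_n x^(n-2).
Substitute into P(x) y'' + Q(x) y' + R(x) y = 0 with P(x) = 1, Q(x) = x - 2, R(x) = -2, and match powers of x.
Initial conditions: a_0 = 3, a_1 = 2.
Setting the coefficient of each power of x to zero and solving order by order (substituting the coefficients already found):
  x^0: 2 a_2 - 2 a_1 - 2 a_0 = 0  ->  2 a_2 = 2 a_1 + 2 a_0 = 10  ->  a_2 = 5
  x^1: 6 a_3 - 4 a_2 - a_1 = 0  ->  6 a_3 = 4 a_2 + a_1 = 22  ->  a_3 = 11/3
  x^2: 12 a_4 - 6 a_3 = 0  ->  12 a_4 = 6 a_3 = 22  ->  a_4 = 11/6
  x^3: 20 a_5 - 8 a_4 + a_3 = 0  ->  20 a_5 = 8 a_4 - a_3 = 11  ->  a_5 = 11/20
Truncated series: y(x) = 3 + 2 x + 5 x^2 + (11/3) x^3 + (11/6) x^4 + (11/20) x^5 + O(x^6).

a_0 = 3; a_1 = 2; a_2 = 5; a_3 = 11/3; a_4 = 11/6; a_5 = 11/20


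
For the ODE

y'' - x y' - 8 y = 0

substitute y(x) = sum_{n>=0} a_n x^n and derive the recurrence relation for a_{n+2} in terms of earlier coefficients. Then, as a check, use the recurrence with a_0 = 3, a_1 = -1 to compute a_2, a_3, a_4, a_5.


Substitute y = sum_n a_n x^n.
y''(x) has coefficient (n+2)(n+1) a_{n+2} at x^n;
-x y'(x) has coefficient -n a_n at x^n (shift);
-8 y(x) has coefficient -8 a_n at x^n.
Matching x^n: (n+2)(n+1) a_{n+2} + (-n - 8) a_n = 0.
Thus a_{n+2} = (n + 8) / ((n+1)(n+2)) * a_n.

Check with a_0 = 3, a_1 = -1 (apply the recurrence for n = 0, 1, 2, 3): a_0 = 3, a_1 = -1, a_2 = 12, a_3 = -3/2, a_4 = 10, a_5 = -33/40.

a_(n+2) = (n + 8) / ((n+1)(n+2)) * a_n; check: a_0 = 3, a_1 = -1, a_2 = 12, a_3 = -3/2, a_4 = 10, a_5 = -33/40


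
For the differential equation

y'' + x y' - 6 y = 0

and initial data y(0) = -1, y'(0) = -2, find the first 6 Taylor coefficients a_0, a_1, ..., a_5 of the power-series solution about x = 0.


Ansatz: y(x) = sum_{n>=0} a_n x^n, so y'(x) = sum_{n>=1} n a_n x^(n-1) and y''(x) = sum_{n>=2} n(n-1) a_n x^(n-2).
Substitute into P(x) y'' + Q(x) y' + R(x) y = 0 with P(x) = 1, Q(x) = x, R(x) = -6, and match powers of x.
Initial conditions: a_0 = -1, a_1 = -2.
Setting the coefficient of each power of x to zero and solving order by order (substituting the coefficients already found):
  x^0: 2 a_2 - 6 a_0 = 0  ->  2 a_2 = 6 a_0 = -6  ->  a_2 = -3
  x^1: 6 a_3 - 5 a_1 = 0  ->  6 a_3 = 5 a_1 = -10  ->  a_3 = -5/3
  x^2: 12 a_4 - 4 a_2 = 0  ->  12 a_4 = 4 a_2 = -12  ->  a_4 = -1
  x^3: 20 a_5 - 3 a_3 = 0  ->  20 a_5 = 3 a_3 = -5  ->  a_5 = -1/4
Truncated series: y(x) = -1 - 2 x - 3 x^2 - (5/3) x^3 - x^4 - (1/4) x^5 + O(x^6).

a_0 = -1; a_1 = -2; a_2 = -3; a_3 = -5/3; a_4 = -1; a_5 = -1/4


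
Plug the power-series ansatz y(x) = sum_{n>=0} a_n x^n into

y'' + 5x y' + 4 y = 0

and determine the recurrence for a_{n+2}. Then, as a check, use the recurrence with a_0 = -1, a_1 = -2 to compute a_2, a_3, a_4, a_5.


Substitute y = sum_n a_n x^n.
y''(x) has coefficient (n+2)(n+1) a_{n+2} at x^n;
5 x y'(x) has coefficient 5 n a_n at x^n (shift);
4 y(x) has coefficient 4 a_n at x^n.
Matching x^n: (n+2)(n+1) a_{n+2} + (5n + 4) a_n = 0.
Thus a_{n+2} = (-5n - 4) / ((n+1)(n+2)) * a_n.

Check with a_0 = -1, a_1 = -2 (apply the recurrence for n = 0, 1, 2, 3): a_0 = -1, a_1 = -2, a_2 = 2, a_3 = 3, a_4 = -7/3, a_5 = -57/20.

a_(n+2) = (-5n - 4) / ((n+1)(n+2)) * a_n; check: a_0 = -1, a_1 = -2, a_2 = 2, a_3 = 3, a_4 = -7/3, a_5 = -57/20
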